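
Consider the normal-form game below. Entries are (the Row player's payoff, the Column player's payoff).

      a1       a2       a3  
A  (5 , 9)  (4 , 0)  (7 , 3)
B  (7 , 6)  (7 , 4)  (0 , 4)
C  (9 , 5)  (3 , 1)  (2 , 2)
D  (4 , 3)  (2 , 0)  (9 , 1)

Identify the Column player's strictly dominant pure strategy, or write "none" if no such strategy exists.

a1 vs a2: A: 9>0, B: 6>4, C: 5>1, D: 3>0.
a1 vs a3: A: 9>3, B: 6>4, C: 5>2, D: 3>1.
a1 strictly beats every other strategy against every opponent action, so it is strictly dominant.

a1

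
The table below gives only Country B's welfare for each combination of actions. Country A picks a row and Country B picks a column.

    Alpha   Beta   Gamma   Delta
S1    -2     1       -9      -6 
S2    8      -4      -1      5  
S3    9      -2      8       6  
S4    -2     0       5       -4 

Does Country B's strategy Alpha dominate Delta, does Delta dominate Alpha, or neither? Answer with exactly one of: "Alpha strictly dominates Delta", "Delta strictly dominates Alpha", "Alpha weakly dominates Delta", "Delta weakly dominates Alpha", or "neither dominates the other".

Compare Alpha to Delta across each opponent action: S1: -2>-6, S2: 8>5, S3: 9>6, S4: -2>-4.
Every comparison favours Alpha, so Alpha strictly dominates Delta.

Alpha strictly dominates Delta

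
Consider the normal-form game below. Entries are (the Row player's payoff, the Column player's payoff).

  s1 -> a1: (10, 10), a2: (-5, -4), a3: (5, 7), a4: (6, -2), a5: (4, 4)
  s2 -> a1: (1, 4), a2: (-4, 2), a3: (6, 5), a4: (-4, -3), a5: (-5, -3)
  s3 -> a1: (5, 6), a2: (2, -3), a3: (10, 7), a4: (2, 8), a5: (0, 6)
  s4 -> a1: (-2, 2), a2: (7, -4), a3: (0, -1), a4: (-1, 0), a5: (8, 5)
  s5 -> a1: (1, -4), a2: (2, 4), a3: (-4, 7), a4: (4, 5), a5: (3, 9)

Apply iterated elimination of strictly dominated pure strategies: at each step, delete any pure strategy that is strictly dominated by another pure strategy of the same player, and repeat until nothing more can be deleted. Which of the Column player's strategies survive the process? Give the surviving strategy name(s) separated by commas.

The Row player's strategy s2 is strictly dominated by s3 (a1: 5>1, a2: 2>-4, a3: 10>6, a4: 2>-4, a5: 0>-5) and is removed.
Column a2 is eliminated: a3 beats it against every remaining row (s1: 7>-4, s3: 7>-3, s4: -1>-4, s5: 7>4).
For the Row player, s1 strictly dominates s5 on the remaining columns (a1: 10>1, a3: 5>-4, a4: 6>4, a5: 4>3); eliminate s5.
Among the remaining strategies, none is strictly dominated by another pure strategy of the same player, so the elimination stops.
Surviving strategies — the Row player: {s1, s3, s4}; the Column player: {a1, a3, a4, a5}.

a1, a3, a4, a5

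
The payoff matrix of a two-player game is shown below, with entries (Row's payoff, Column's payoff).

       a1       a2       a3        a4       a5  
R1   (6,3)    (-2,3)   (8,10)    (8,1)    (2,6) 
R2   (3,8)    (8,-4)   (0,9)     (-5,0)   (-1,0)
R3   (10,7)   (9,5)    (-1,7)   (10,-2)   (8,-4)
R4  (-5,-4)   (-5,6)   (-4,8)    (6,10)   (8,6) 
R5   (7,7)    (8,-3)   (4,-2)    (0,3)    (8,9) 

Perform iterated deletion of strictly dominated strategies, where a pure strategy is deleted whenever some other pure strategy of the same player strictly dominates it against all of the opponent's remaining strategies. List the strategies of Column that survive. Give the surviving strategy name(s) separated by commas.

Column's strategy a2 is strictly dominated by a3 (R1: 10>3, R2: 9>-4, R3: 7>5, R4: 8>6, R5: -2>-3) and is removed.
Row R2 is eliminated: R1 beats it against every remaining column (a1: 6>3, a3: 8>0, a4: 8>-5, a5: 2>-1).
Among the remaining strategies, none is strictly dominated by another pure strategy of the same player, so the elimination stops.
Surviving strategies — Row: {R1, R3, R4, R5}; Column: {a1, a3, a4, a5}.

a1, a3, a4, a5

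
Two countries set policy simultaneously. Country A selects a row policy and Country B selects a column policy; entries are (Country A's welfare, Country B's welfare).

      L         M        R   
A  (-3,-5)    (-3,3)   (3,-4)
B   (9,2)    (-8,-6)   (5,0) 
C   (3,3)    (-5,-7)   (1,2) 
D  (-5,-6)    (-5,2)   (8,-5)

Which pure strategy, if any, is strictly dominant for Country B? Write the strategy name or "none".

L fails to dominate M at A (-5<3).
M fails to dominate L at B (-6<2).
R fails to dominate L at B (0<2).
No single strategy dominates all the others.

none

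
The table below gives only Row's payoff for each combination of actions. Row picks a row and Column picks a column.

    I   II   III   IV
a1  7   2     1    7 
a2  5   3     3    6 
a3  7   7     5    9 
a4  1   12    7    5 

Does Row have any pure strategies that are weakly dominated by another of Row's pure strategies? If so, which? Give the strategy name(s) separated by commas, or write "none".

a1: dominated, since a3 does at least as well everywhere (I: 7=7, II: 7>2, III: 5>1, IV: 9>7).
a2: dominated, since a3 does at least as well everywhere (I: 7>5, II: 7>3, III: 5>3, IV: 9>6).
a3: no other strategy beats it everywhere (a1 at II (7>2); a2 at I (7>5); a4 at I (7>1)).
a4: no other strategy beats it everywhere (a1 at II (12>2); a2 at II (12>3); a3 at II (12>7)).

a1, a2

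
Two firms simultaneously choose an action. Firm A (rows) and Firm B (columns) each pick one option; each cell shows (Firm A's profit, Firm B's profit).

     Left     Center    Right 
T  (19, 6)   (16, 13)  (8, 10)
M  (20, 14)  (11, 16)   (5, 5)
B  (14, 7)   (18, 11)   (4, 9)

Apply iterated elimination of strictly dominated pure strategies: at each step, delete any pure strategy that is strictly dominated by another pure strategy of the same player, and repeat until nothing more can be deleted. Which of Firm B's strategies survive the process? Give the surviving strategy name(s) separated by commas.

Firm B's strategy Left is strictly dominated by Center (T: 13>6, M: 16>14, B: 11>7) and is removed.
Row M is eliminated: T beats it against every remaining column (Center: 16>11, Right: 8>5).
Column Right is eliminated: Center beats it against every remaining row (T: 13>10, B: 11>9).
For Firm A, B strictly dominates T on the remaining columns (Center: 18>16); eliminate T.
Among the remaining strategies, none is strictly dominated by another pure strategy of the same player, so the elimination stops.
Surviving strategies — Firm A: {B}; Firm B: {Center}.

Center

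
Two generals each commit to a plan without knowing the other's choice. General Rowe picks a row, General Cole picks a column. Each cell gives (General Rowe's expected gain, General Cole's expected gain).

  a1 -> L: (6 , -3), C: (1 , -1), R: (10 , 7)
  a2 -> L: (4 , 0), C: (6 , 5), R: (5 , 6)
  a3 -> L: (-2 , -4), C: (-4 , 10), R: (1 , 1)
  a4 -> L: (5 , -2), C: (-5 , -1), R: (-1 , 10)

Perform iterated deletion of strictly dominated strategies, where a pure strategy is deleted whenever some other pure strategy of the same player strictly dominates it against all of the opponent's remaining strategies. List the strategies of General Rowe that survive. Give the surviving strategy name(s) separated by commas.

a1

For General Rowe, a1 strictly dominates a3 on the remaining columns (L: 6>-2, C: 1>-4, R: 10>1); eliminate a3.
Row a4 is eliminated: a1 beats it against every remaining column (L: 6>5, C: 1>-5, R: 10>-1).
General Cole's strategy L is strictly dominated by C (a1: -1>-3, a2: 5>0) and is removed.
For General Cole, R strictly dominates C on the remaining rows (a1: 7>-1, a2: 6>5); eliminate C.
Row a2 is eliminated: a1 beats it against every remaining column (R: 10>5).
Among the remaining strategies, none is strictly dominated by another pure strategy of the same player, so the elimination stops.
Surviving strategies — General Rowe: {a1}; General Cole: {R}.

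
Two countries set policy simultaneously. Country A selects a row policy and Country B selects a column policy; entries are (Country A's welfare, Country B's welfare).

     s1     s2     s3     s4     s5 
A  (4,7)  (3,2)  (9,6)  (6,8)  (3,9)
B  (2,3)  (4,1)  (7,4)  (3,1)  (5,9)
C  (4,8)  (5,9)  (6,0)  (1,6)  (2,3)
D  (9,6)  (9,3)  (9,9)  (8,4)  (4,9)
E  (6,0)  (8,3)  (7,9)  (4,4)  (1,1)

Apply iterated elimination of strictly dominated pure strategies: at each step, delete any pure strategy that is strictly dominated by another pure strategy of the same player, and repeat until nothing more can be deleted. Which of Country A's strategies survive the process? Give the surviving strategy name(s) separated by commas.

For Country A, D strictly dominates C on the remaining columns (s1: 9>4, s2: 9>5, s3: 9>6, s4: 8>1, s5: 4>2); eliminate C.
For Country A, D strictly dominates E on the remaining columns (s1: 9>6, s2: 9>8, s3: 9>7, s4: 8>4, s5: 4>1); eliminate E.
For Country B, s5 strictly dominates s1 on the remaining rows (A: 9>7, B: 9>3, D: 9>6); eliminate s1.
Country B's strategy s2 is strictly dominated by s3 (A: 6>2, B: 4>1, D: 9>3) and is removed.
Column s4 is eliminated: s5 beats it against every remaining row (A: 9>8, B: 9>1, D: 9>4).
Among the remaining strategies, none is strictly dominated by another pure strategy of the same player, so the elimination stops.
Surviving strategies — Country A: {A, B, D}; Country B: {s3, s5}.

A, B, D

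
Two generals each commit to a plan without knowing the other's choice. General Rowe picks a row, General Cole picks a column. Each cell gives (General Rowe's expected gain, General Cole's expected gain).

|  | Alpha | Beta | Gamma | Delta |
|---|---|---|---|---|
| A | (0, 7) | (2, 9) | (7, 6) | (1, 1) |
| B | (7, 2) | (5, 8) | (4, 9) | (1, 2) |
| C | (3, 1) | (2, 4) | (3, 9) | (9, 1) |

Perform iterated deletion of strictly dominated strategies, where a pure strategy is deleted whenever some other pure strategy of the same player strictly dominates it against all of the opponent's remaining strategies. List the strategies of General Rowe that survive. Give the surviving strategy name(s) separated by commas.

Column Alpha is eliminated: Beta beats it against every remaining row (A: 9>7, B: 8>2, C: 4>1).
For General Cole, Beta strictly dominates Delta on the remaining rows (A: 9>1, B: 8>2, C: 4>1); eliminate Delta.
General Rowe's strategy C is strictly dominated by B (Beta: 5>2, Gamma: 4>3) and is removed.
Among the remaining strategies, none is strictly dominated by another pure strategy of the same player, so the elimination stops.
Surviving strategies — General Rowe: {A, B}; General Cole: {Beta, Gamma}.

A, B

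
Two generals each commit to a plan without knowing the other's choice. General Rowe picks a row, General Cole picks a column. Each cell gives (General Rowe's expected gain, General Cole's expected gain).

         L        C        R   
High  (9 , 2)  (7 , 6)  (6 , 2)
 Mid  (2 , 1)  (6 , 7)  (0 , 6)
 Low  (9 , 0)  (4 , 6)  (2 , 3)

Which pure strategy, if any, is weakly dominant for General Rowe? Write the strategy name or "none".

High vs Mid: L: 9>2, C: 7>6, R: 6>0.
High vs Low: L: 9=9, C: 7>4, R: 6>2.
High is at least as good as every other strategy against every opponent action, so it is weakly dominant.

High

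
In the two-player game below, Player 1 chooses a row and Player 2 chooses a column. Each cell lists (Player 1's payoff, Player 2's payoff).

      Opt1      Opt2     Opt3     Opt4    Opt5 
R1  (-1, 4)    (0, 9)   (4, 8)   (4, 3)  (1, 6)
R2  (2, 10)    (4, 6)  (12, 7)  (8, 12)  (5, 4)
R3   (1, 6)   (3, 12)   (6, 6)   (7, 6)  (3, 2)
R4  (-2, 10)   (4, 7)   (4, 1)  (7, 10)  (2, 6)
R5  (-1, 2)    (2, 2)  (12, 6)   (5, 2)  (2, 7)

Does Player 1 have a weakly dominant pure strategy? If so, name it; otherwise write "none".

R2 vs R1: Opt1: 2>-1, Opt2: 4>0, Opt3: 12>4, Opt4: 8>4, Opt5: 5>1.
R2 vs R3: Opt1: 2>1, Opt2: 4>3, Opt3: 12>6, Opt4: 8>7, Opt5: 5>3.
R2 vs R4: Opt1: 2>-2, Opt2: 4=4, Opt3: 12>4, Opt4: 8>7, Opt5: 5>2.
R2 vs R5: Opt1: 2>-1, Opt2: 4>2, Opt3: 12=12, Opt4: 8>5, Opt5: 5>2.
R2 is at least as good as every other strategy against every opponent action, so it is weakly dominant.

R2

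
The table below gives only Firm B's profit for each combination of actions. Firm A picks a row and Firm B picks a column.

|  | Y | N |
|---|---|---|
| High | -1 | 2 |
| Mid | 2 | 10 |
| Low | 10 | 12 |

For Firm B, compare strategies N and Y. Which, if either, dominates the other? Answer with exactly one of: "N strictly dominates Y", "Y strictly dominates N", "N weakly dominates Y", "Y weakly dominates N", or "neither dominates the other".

Compare N to Y across every action of Firm A: High: 2>-1, Mid: 10>2, Low: 12>10.
Every comparison favours N, so N strictly dominates Y.

N strictly dominates Y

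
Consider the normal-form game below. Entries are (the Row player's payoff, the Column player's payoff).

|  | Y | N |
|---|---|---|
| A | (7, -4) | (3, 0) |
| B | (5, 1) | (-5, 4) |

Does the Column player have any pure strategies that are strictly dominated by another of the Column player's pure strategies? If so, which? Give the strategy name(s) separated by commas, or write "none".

Y

N strictly dominates Y — A: 0>-4, B: 4>1.
N is not dominated — it holds its own against Y at A (0>-4).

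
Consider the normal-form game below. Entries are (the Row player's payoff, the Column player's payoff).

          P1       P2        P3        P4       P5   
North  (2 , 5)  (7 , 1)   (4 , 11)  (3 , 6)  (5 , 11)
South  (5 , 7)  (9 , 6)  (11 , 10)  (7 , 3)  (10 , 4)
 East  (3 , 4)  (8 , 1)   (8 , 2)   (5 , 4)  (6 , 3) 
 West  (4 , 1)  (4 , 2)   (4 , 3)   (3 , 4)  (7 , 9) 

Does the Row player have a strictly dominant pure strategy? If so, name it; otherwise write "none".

South vs North: P1: 5>2, P2: 9>7, P3: 11>4, P4: 7>3, P5: 10>5.
South vs East: P1: 5>3, P2: 9>8, P3: 11>8, P4: 7>5, P5: 10>6.
South vs West: P1: 5>4, P2: 9>4, P3: 11>4, P4: 7>3, P5: 10>7.
South strictly beats every other strategy against every opponent action, so it is strictly dominant.

South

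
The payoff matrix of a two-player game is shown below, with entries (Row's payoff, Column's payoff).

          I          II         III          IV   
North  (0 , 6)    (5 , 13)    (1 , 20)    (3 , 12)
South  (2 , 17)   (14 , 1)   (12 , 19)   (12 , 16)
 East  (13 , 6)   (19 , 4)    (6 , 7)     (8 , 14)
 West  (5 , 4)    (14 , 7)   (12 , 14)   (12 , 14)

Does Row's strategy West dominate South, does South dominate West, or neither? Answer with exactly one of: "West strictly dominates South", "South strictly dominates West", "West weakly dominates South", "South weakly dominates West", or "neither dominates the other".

West weakly dominates South

West's payoffs vs South's, by Column's action — I: 5>2, II: 14=14, III: 12=12, IV: 12=12.
West is at least as good everywhere and strictly better somewhere (tied only at II, III, IV), so West weakly but not strictly dominates South.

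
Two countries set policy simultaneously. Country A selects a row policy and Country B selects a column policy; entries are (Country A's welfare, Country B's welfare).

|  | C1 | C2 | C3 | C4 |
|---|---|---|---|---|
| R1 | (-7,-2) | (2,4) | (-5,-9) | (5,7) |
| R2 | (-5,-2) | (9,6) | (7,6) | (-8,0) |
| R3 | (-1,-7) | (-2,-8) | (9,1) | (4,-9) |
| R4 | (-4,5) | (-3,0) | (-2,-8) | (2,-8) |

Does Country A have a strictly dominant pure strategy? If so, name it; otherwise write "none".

R1 fails to dominate R2 at C1 (-7<-5).
R2 fails to dominate R1 at C4 (-8<5).
R3 fails to dominate R1 at C2 (-2<2).
R4 fails to dominate R1 at C2 (-3<2).
No single strategy dominates all the others.

none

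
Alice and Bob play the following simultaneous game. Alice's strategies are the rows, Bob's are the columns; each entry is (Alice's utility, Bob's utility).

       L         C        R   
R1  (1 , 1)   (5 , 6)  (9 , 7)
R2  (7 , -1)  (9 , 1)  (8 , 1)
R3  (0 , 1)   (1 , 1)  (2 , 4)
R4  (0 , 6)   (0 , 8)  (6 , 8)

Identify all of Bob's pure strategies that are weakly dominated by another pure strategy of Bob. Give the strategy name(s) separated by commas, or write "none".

L, C

C weakly dominates L — R1: 6>1, R2: 1>-1, R3: 1=1, R4: 8>6.
R weakly dominates C — R1: 7>6, R2: 1=1, R3: 4>1, R4: 8=8.
R: no other strategy beats it everywhere (L at R1 (7>1); C at R1 (7>6)).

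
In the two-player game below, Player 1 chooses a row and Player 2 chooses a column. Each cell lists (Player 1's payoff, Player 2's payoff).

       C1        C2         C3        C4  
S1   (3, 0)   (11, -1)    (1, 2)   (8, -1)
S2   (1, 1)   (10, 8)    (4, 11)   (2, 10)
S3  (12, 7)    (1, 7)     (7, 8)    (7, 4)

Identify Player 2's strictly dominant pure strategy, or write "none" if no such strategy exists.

C3 vs C1: S1: 2>0, S2: 11>1, S3: 8>7.
C3 vs C2: S1: 2>-1, S2: 11>8, S3: 8>7.
C3 vs C4: S1: 2>-1, S2: 11>10, S3: 8>4.
C3 strictly beats every other strategy against every opponent action, so it is strictly dominant.

C3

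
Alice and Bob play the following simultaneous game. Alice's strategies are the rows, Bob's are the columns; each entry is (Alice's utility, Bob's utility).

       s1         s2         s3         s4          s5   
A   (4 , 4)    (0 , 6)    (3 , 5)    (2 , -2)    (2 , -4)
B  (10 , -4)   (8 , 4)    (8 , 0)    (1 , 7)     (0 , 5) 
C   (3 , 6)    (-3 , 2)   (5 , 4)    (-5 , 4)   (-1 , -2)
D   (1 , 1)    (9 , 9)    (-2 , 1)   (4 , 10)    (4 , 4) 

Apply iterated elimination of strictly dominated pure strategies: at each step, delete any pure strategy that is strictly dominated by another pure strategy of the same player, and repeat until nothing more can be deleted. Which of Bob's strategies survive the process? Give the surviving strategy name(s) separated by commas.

s4

Alice's strategy C is strictly dominated by B (s1: 10>3, s2: 8>-3, s3: 8>5, s4: 1>-5, s5: 0>-1) and is removed.
For Bob, s2 strictly dominates s1 on the remaining rows (A: 6>4, B: 4>-4, D: 9>1); eliminate s1.
For Bob, s2 strictly dominates s3 on the remaining rows (A: 6>5, B: 4>0, D: 9>1); eliminate s3.
Row A is eliminated: D beats it against every remaining column (s2: 9>0, s4: 4>2, s5: 4>2).
Alice's strategy B is strictly dominated by D (s2: 9>8, s4: 4>1, s5: 4>0) and is removed.
For Bob, s4 strictly dominates s2 on the remaining rows (D: 10>9); eliminate s2.
Column s5 is eliminated: s4 beats it against every remaining row (D: 10>4).
Among the remaining strategies, none is strictly dominated by another pure strategy of the same player, so the elimination stops.
Surviving strategies — Alice: {D}; Bob: {s4}.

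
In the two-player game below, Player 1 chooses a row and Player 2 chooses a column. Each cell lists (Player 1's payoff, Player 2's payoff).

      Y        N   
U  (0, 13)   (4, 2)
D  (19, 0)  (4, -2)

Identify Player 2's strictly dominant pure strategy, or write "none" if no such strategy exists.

Y vs N: U: 13>2, D: 0>-2.
Y strictly beats every other strategy against every opponent action, so it is strictly dominant.

Y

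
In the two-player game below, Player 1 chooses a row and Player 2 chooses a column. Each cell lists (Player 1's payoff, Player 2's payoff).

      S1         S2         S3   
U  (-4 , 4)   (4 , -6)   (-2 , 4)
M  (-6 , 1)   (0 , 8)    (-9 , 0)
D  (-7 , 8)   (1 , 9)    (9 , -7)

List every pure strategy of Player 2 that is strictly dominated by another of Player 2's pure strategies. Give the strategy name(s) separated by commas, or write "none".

S1 is not dominated — it holds its own against S2 at U (4>-6); S3 at U (4=4).
Nothing dominates S2: S1 at M (8>1); S3 at M (8>0).
S3: no other strategy beats it everywhere (S1 at U (4=4); S2 at U (4>-6)).

none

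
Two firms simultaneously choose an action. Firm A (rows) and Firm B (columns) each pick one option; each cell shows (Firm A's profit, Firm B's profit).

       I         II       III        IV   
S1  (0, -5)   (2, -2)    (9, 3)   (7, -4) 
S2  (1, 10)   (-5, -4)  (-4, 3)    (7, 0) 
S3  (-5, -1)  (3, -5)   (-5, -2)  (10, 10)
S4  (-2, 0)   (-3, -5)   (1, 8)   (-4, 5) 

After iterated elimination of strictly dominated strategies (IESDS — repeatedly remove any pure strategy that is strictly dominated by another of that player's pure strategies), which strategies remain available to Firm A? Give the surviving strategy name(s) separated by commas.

S1, S2, S3

For Firm A, S1 strictly dominates S4 on the remaining columns (I: 0>-2, II: 2>-3, III: 9>1, IV: 7>-4); eliminate S4.
For Firm B, III strictly dominates II on the remaining rows (S1: 3>-2, S2: 3>-4, S3: -2>-5); eliminate II.
Among the remaining strategies, none is strictly dominated by another pure strategy of the same player, so the elimination stops.
Surviving strategies — Firm A: {S1, S2, S3}; Firm B: {I, III, IV}.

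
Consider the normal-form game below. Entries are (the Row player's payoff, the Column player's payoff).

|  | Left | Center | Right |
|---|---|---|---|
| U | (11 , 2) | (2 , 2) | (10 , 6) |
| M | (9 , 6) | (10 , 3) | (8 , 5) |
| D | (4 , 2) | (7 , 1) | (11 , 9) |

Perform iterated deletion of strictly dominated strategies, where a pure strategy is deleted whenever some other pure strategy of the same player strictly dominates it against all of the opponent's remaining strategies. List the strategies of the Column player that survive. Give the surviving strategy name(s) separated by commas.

Right

For the Column player, Right strictly dominates Center on the remaining rows (U: 6>2, M: 5>3, D: 9>1); eliminate Center.
For the Row player, U strictly dominates M on the remaining columns (Left: 11>9, Right: 10>8); eliminate M.
Column Left is eliminated: Right beats it against every remaining row (U: 6>2, D: 9>2).
The Row player's strategy U is strictly dominated by D (Right: 11>10) and is removed.
Among the remaining strategies, none is strictly dominated by another pure strategy of the same player, so the elimination stops.
Surviving strategies — the Row player: {D}; the Column player: {Right}.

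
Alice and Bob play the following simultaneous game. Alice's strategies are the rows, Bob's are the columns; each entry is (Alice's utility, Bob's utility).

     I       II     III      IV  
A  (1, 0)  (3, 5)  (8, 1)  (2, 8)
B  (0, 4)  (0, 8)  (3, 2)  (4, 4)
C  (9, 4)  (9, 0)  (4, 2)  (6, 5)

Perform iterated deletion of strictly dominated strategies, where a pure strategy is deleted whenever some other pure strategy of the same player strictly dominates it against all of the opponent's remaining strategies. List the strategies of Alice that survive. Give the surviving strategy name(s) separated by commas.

Alice's strategy B is strictly dominated by C (I: 9>0, II: 9>0, III: 4>3, IV: 6>4) and is removed.
For Bob, IV strictly dominates I on the remaining rows (A: 8>0, C: 5>4); eliminate I.
Column II is eliminated: IV beats it against every remaining row (A: 8>5, C: 5>0).
Bob's strategy III is strictly dominated by IV (A: 8>1, C: 5>2) and is removed.
For Alice, C strictly dominates A on the remaining columns (IV: 6>2); eliminate A.
Among the remaining strategies, none is strictly dominated by another pure strategy of the same player, so the elimination stops.
Surviving strategies — Alice: {C}; Bob: {IV}.

C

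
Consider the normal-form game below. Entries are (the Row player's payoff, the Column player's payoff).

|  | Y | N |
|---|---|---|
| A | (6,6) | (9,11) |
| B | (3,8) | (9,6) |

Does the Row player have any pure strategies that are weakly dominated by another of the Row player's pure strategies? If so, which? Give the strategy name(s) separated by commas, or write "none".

B

A: no other strategy beats it everywhere (B at Y (6>3)).
B: dominated, since A does at least as well everywhere (Y: 6>3, N: 9=9).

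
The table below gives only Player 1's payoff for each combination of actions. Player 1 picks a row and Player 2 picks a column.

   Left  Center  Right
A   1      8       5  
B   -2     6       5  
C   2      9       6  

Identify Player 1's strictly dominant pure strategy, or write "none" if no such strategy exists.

C

C vs A: Left: 2>1, Center: 9>8, Right: 6>5.
C vs B: Left: 2>-2, Center: 9>6, Right: 6>5.
C strictly beats every other strategy against every opponent action, so it is strictly dominant.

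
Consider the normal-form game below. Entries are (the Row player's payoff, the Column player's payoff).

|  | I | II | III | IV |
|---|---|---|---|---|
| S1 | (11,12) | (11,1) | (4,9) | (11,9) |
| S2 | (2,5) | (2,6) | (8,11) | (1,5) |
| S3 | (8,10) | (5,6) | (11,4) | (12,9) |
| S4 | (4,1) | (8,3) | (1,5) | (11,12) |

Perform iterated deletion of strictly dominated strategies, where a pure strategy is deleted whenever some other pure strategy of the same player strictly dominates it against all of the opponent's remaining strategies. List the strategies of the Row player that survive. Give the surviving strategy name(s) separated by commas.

The Row player's strategy S2 is strictly dominated by S3 (I: 8>2, II: 5>2, III: 11>8, IV: 12>1) and is removed.
For the Column player, IV strictly dominates II on the remaining rows (S1: 9>1, S3: 9>6, S4: 12>3); eliminate II.
Row S4 is eliminated: S3 beats it against every remaining column (I: 8>4, III: 11>1, IV: 12>11).
The Column player's strategy III is strictly dominated by I (S1: 12>9, S3: 10>4) and is removed.
The Column player's strategy IV is strictly dominated by I (S1: 12>9, S3: 10>9) and is removed.
For the Row player, S1 strictly dominates S3 on the remaining columns (I: 11>8); eliminate S3.
Among the remaining strategies, none is strictly dominated by another pure strategy of the same player, so the elimination stops.
Surviving strategies — the Row player: {S1}; the Column player: {I}.

S1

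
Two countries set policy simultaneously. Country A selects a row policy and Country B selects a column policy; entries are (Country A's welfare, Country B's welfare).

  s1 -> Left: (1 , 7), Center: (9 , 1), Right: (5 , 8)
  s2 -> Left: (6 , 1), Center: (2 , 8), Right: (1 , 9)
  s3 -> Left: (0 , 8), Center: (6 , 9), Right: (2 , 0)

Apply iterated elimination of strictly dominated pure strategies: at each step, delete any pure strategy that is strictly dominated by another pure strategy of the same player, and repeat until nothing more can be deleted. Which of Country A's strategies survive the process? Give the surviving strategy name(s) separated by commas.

For Country A, s1 strictly dominates s3 on the remaining columns (Left: 1>0, Center: 9>6, Right: 5>2); eliminate s3.
Country B's strategy Left is strictly dominated by Right (s1: 8>7, s2: 9>1) and is removed.
For Country A, s1 strictly dominates s2 on the remaining columns (Center: 9>2, Right: 5>1); eliminate s2.
For Country B, Right strictly dominates Center on the remaining rows (s1: 8>1); eliminate Center.
Among the remaining strategies, none is strictly dominated by another pure strategy of the same player, so the elimination stops.
Surviving strategies — Country A: {s1}; Country B: {Right}.

s1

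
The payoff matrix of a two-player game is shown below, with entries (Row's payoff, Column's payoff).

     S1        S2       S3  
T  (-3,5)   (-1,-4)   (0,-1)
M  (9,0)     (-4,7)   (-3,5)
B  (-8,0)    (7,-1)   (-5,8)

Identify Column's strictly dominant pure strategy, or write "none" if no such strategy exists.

none

S1 fails to dominate S2 at M (0<7).
S2 fails to dominate S1 at T (-4<5).
S3 fails to dominate S1 at T (-1<5).
No single strategy dominates all the others.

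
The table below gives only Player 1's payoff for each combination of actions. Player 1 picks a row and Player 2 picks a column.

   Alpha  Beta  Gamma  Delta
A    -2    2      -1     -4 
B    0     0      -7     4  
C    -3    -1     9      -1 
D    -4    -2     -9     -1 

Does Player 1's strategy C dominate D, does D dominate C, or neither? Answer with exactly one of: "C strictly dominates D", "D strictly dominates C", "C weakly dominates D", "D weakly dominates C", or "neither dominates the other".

C weakly dominates D

Compare C to D across each choice by Player 2: Alpha: -3>-4, Beta: -1>-2, Gamma: 9>-9, Delta: -1=-1.
C is at least as good everywhere and strictly better somewhere (tied only at Delta), so C weakly but not strictly dominates D.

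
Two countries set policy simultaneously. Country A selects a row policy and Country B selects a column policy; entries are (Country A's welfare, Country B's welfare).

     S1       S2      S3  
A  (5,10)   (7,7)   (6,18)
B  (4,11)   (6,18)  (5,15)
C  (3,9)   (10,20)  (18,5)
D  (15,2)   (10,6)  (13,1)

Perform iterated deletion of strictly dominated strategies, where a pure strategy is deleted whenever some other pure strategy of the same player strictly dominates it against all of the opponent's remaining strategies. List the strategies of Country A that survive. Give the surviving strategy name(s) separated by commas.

Row A is eliminated: D beats it against every remaining column (S1: 15>5, S2: 10>7, S3: 13>6).
Row B is eliminated: D beats it against every remaining column (S1: 15>4, S2: 10>6, S3: 13>5).
Column S1 is eliminated: S2 beats it against every remaining row (C: 20>9, D: 6>2).
Country B's strategy S3 is strictly dominated by S2 (C: 20>5, D: 6>1) and is removed.
Among the remaining strategies, none is strictly dominated by another pure strategy of the same player, so the elimination stops.
Surviving strategies — Country A: {C, D}; Country B: {S2}.

C, D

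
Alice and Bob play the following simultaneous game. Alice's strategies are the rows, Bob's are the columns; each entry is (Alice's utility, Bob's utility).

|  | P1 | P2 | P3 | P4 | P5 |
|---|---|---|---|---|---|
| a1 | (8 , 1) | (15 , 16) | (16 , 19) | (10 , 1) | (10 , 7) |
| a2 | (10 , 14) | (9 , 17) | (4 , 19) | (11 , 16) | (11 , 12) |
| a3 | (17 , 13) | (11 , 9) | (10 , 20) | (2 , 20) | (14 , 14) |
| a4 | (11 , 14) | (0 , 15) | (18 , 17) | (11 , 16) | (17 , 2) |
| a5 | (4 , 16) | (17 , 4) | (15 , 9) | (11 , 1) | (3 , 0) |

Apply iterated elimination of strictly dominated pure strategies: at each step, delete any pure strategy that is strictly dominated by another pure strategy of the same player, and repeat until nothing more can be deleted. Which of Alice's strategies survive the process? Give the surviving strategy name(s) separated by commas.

For Bob, P3 strictly dominates P2 on the remaining rows (a1: 19>16, a2: 19>17, a3: 20>9, a4: 17>15, a5: 9>4); eliminate P2.
Row a1 is eliminated: a4 beats it against every remaining column (P1: 11>8, P3: 18>16, P4: 11>10, P5: 17>10).
For Bob, P3 strictly dominates P5 on the remaining rows (a2: 19>12, a3: 20>14, a4: 17>2, a5: 9>0); eliminate P5.
Among the remaining strategies, none is strictly dominated by another pure strategy of the same player, so the elimination stops.
Surviving strategies — Alice: {a2, a3, a4, a5}; Bob: {P1, P3, P4}.

a2, a3, a4, a5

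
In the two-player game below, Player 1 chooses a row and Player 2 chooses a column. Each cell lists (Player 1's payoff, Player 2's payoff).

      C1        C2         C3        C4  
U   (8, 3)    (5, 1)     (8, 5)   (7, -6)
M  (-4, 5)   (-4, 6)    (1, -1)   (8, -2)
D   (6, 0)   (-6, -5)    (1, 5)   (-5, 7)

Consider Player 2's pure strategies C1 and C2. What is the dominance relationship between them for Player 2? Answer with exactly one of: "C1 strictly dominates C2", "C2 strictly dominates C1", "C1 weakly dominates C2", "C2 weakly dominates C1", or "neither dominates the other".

Compare C1 to C2 across each opponent action: U: 3>1, M: 5<6, D: 0>-5.
C1 does better at U, D but worse at M; neither strategy dominates the other.

neither dominates the other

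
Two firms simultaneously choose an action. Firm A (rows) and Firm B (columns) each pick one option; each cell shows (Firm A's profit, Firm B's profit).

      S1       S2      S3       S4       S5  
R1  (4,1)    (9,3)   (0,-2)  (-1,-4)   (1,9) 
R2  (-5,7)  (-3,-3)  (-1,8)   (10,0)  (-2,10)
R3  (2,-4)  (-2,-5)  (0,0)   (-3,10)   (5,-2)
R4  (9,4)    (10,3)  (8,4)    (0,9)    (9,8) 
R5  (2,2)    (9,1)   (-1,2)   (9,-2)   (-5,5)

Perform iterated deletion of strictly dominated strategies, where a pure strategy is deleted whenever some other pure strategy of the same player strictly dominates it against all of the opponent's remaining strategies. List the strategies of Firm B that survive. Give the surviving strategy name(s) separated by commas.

S4, S5

Row R1 is eliminated: R4 beats it against every remaining column (S1: 9>4, S2: 10>9, S3: 8>0, S4: 0>-1, S5: 9>1).
Firm A's strategy R3 is strictly dominated by R4 (S1: 9>2, S2: 10>-2, S3: 8>0, S4: 0>-3, S5: 9>5) and is removed.
Column S1 is eliminated: S5 beats it against every remaining row (R2: 10>7, R4: 8>4, R5: 5>2).
For Firm B, S3 strictly dominates S2 on the remaining rows (R2: 8>-3, R4: 4>3, R5: 2>1); eliminate S2.
Firm B's strategy S3 is strictly dominated by S5 (R2: 10>8, R4: 8>4, R5: 5>2) and is removed.
For Firm A, R2 strictly dominates R5 on the remaining columns (S4: 10>9, S5: -2>-5); eliminate R5.
Among the remaining strategies, none is strictly dominated by another pure strategy of the same player, so the elimination stops.
Surviving strategies — Firm A: {R2, R4}; Firm B: {S4, S5}.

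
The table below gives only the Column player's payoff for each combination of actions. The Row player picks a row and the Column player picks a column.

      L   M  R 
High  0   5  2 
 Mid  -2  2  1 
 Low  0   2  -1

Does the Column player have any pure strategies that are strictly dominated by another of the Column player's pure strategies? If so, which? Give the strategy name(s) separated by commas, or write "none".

L: dominated, since M does at least as well everywhere (High: 5>0, Mid: 2>-2, Low: 2>0).
M is not dominated — it holds its own against L at High (5>0); R at High (5>2).
R: dominated, since M does at least as well everywhere (High: 5>2, Mid: 2>1, Low: 2>-1).

L, R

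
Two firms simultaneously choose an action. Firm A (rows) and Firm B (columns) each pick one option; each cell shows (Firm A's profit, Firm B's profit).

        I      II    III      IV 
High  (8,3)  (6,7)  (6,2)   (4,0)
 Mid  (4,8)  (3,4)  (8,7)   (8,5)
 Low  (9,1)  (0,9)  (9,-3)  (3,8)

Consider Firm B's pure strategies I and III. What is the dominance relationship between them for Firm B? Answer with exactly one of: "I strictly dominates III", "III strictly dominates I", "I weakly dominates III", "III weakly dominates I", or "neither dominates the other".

I's payoffs vs III's, by Firm A's action — High: 3>2, Mid: 8>7, Low: 1>-3.
Every comparison favours I, so I strictly dominates III.

I strictly dominates III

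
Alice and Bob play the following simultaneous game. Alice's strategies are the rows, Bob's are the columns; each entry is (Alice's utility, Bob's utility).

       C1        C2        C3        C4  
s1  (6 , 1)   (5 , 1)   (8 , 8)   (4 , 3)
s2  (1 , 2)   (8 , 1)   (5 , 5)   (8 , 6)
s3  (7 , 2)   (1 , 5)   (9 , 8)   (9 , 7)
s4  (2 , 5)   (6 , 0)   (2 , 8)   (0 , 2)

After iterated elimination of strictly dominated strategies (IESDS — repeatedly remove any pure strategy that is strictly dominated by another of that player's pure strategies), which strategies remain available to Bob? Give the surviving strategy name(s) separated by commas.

Column C1 is eliminated: C3 beats it against every remaining row (s1: 8>1, s2: 5>2, s3: 8>2, s4: 8>5).
Row s4 is eliminated: s2 beats it against every remaining column (C2: 8>6, C3: 5>2, C4: 8>0).
For Bob, C3 strictly dominates C2 on the remaining rows (s1: 8>1, s2: 5>1, s3: 8>5); eliminate C2.
For Alice, s3 strictly dominates s1 on the remaining columns (C3: 9>8, C4: 9>4); eliminate s1.
Alice's strategy s2 is strictly dominated by s3 (C3: 9>5, C4: 9>8) and is removed.
Bob's strategy C4 is strictly dominated by C3 (s3: 8>7) and is removed.
Among the remaining strategies, none is strictly dominated by another pure strategy of the same player, so the elimination stops.
Surviving strategies — Alice: {s3}; Bob: {C3}.

C3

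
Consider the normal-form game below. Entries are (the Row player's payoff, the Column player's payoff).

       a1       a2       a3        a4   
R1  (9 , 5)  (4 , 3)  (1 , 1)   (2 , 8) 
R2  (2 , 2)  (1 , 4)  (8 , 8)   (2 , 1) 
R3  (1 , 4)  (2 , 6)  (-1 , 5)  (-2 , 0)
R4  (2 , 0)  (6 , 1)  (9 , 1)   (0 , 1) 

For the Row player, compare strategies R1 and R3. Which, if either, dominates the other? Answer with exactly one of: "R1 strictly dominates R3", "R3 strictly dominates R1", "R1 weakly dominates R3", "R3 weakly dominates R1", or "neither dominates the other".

Compare R1 to R3 across each opponent action: a1: 9>1, a2: 4>2, a3: 1>-1, a4: 2>-2.
Every comparison favours R1, so R1 strictly dominates R3.

R1 strictly dominates R3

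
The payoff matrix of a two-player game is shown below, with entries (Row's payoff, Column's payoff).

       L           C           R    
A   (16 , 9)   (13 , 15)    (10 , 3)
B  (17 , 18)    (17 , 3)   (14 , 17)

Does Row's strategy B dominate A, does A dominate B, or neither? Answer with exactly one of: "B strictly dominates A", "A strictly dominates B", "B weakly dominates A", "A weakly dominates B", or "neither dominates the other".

Compare B to A across every action of Column: L: 17>16, C: 17>13, R: 14>10.
Every comparison favours B, so B strictly dominates A.

B strictly dominates A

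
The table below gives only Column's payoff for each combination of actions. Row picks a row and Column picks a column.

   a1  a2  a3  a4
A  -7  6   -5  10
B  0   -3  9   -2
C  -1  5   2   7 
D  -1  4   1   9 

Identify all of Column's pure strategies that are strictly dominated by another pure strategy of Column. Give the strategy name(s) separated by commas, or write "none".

a3 strictly dominates a1 — A: -5>-7, B: 9>0, C: 2>-1, D: 1>-1.
a2 is strictly dominated by a4 (A: 10>6, B: -2>-3, C: 7>5, D: 9>4).
Nothing dominates a3: a1 at A (-5>-7); a2 at B (9>-3); a4 at B (9>-2).
Nothing dominates a4: a1 at A (10>-7); a2 at A (10>6); a3 at A (10>-5).

a1, a2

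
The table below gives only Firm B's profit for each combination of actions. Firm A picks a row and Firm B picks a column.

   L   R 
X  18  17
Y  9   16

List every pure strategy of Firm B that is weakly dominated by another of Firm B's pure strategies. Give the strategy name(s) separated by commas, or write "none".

L: no other strategy beats it everywhere (R at X (18>17)).
R: no other strategy beats it everywhere (L at Y (16>9)).

none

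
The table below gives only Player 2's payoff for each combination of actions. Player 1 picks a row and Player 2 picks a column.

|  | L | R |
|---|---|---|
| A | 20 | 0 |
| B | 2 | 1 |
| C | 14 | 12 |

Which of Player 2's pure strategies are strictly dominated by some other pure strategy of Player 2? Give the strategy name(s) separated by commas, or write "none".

R

L is not dominated — it holds its own against R at A (20>0).
R is strictly dominated by L (A: 20>0, B: 2>1, C: 14>12).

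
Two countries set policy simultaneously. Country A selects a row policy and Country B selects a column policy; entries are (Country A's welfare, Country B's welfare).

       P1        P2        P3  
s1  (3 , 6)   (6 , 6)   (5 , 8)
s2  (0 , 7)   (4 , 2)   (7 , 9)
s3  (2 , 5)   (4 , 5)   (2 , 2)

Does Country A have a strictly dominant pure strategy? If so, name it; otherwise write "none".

none

s1 fails to dominate s2 at P3 (5<7).
s2 fails to dominate s1 at P1 (0<3).
s3 fails to dominate s1 at P1 (2<3).
No single strategy dominates all the others.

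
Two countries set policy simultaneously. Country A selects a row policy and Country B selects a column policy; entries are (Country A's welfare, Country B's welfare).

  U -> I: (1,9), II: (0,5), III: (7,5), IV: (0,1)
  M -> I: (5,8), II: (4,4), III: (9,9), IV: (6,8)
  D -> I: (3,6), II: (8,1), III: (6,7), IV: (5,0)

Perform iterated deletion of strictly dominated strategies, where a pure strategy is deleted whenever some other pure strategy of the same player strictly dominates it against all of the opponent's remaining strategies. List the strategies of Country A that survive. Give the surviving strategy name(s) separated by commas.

M

Row U is eliminated: M beats it against every remaining column (I: 5>1, II: 4>0, III: 9>7, IV: 6>0).
Column I is eliminated: III beats it against every remaining row (M: 9>8, D: 7>6).
For Country B, III strictly dominates II on the remaining rows (M: 9>4, D: 7>1); eliminate II.
For Country A, M strictly dominates D on the remaining columns (III: 9>6, IV: 6>5); eliminate D.
Country B's strategy IV is strictly dominated by III (M: 9>8) and is removed.
Among the remaining strategies, none is strictly dominated by another pure strategy of the same player, so the elimination stops.
Surviving strategies — Country A: {M}; Country B: {III}.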